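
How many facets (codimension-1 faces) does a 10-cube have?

An n-cube has C(n,k)·2^(n-k) k-faces. Here C(10,9)·2^1 = 10·2 = 20.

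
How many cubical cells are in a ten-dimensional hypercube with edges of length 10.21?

Number of 3-faces = C(10,3) · 2^(10-3) = 120 · 128 = 15360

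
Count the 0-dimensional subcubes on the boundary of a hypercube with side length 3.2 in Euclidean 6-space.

An n-cube has C(n,k)·2^(n-k) k-faces. Here C(6,0)·2^6 = 1·64 = 64.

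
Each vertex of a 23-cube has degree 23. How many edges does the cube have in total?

Number of 1-faces = C(23,1)·2^(23-1) = 23·4194304 = 96468992.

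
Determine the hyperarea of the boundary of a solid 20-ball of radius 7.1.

|∂B_20(7.1)| ≈ 7.70326e+15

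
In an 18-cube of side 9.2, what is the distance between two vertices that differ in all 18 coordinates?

Diagonal = √18 · 9.2 ≈ 39.0323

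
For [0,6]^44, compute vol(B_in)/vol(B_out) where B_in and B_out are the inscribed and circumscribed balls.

The radii are 6/2 and 6√44/2, so the volume ratio is (1/√44)^44 = 44^{-44/2} ≈ 6.98299e-37.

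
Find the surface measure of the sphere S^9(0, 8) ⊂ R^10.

|∂B_10(8)| = 33554432·π^5/3 ≈ 3.42277e+09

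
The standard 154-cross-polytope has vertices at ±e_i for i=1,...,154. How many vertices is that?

Number of vertices = 2n = 308.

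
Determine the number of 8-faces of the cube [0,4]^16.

Choose 8 of 16 axes to span the face (C(16,8) = 12870 ways), then fix each of the remaining 8 coordinates at one of its two extreme values (2^8 = 256 ways): 12870·256 = 3294720.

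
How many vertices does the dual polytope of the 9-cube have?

The 9-dimensional cross-polytope has 2n = 2·9 = 18 vertices.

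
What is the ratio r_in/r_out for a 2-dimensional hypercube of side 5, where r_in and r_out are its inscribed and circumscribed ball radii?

For an n-cube of any side s, the inradius is s/2 and the circumradius is s√n/2, so the ratio is 1/√2 ≈ 0.707107.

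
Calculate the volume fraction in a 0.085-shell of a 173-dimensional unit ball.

1 - (1-0.085)^173 ≈ 0.9999997882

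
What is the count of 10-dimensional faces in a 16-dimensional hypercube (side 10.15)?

Choose 10 of 16 axes to span the face (C(16,10) = 8008 ways), then fix each of the remaining 6 coordinates at one of its two extreme values (2^6 = 64 ways): 8008·64 = 512512.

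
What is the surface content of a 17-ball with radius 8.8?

The surface area of an n-ball is 2π^(n/2) r^(n-1) / Γ(n/2). For n=17, r=8.8: 3.09979e+15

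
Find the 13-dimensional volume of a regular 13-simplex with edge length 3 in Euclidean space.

For a regular n-simplex with edge a, V = (a^n / n!)·√((n+1)/2^n). With a=3, n=13: V ≈ 1.05844e-05.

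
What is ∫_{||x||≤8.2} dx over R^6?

V_6(8.2) = π^(6/2) · (8.2)^6 / Γ(6/2 + 1) ≈ 1.57102e+06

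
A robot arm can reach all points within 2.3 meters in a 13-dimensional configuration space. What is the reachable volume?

V_13(2.3) = π^(13/2) · (2.3)^13 / Γ(13/2 + 1) ≈ 45899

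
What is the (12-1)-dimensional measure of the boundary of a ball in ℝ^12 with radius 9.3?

S = n·V_n(r)/r = 12·V_12(9.3)/9.3 (volume-to-surface relation), giving 7.21208e+11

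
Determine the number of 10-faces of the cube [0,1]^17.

An n-cube has C(n,k)·2^(n-k) k-faces. Here C(17,10)·2^7 = 19448·128 = 2489344.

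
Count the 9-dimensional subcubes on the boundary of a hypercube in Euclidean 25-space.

f_9(25-cube) = (25 choose 9) · 2^16 = 133888409600.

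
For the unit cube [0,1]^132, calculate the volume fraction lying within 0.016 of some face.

1 - (1 - 2·0.016)^132 = 1 - 0.968^132 ≈ 0.986337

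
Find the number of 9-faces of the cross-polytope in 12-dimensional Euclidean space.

Each 9-face is the convex hull of 10 vertices, one chosen as ±e_i from each of 10 distinct axes: 2^10·C(12,10) = 67584.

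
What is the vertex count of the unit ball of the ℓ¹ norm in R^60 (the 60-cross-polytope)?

An n-cross-polytope has 2n vertices; here n = 60, giving 120.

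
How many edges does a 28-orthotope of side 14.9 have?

An n-cube has n·2^(n-1) edges. With n = 28: 28·134217728 = 3758096384.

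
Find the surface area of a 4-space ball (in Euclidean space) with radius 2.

S_4(2) = 2·π^(4/2)·(2)^3 / Γ(4/2) = 16·π^2 ≈ 157.914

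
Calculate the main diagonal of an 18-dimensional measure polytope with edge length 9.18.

||(9.18,9.18,...,9.18)|| = √(18)·9.18 ≈ 38.9474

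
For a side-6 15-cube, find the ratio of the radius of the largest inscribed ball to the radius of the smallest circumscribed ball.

r_in = 6/2 (half the side); r_out = 6√15/2 (half the diagonal). Ratio = 1/√15 ≈ 0.258199.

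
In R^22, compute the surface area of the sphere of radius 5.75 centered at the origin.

The surface area of an n-ball is 2π^(n/2) r^(n-1) / Γ(n/2). For n=22, r=5.75: 1.45526e+15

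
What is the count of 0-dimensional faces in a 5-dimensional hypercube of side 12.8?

An n-cube has C(n,k)·2^(n-k) k-faces. Here C(5,0)·2^5 = 1·32 = 32.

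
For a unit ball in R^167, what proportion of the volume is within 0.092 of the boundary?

V(inner)/V(outer) = ((1-0.092)/1)^167 ≈ 1.001e-07, so the shell fraction is 0.9999998999.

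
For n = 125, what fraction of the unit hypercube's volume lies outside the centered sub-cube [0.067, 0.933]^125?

Shell fraction = 1 - (1-0.134)^125 ≈ 0.9999999845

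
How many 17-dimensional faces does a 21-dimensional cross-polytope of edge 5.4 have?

Number of 17-faces = 2^(17+1) · C(21,17+1) = 262144 · 1330 = 348651520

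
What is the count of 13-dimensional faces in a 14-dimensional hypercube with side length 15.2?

f_13(14-cube) = (14 choose 13) · 2^1 = 28.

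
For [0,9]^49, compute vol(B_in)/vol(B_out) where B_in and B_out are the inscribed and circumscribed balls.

The radii are 9/2 and 9√49/2, so the volume ratio is (1/√49)^49 = 49^{-49/2} ≈ 3.89221e-42.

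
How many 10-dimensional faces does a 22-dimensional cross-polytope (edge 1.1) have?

Each 10-face is the convex hull of 11 vertices, one chosen as ±e_i from each of 11 distinct axes: 2^11·C(22,11) = 1444724736.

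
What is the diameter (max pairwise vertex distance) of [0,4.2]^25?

The space diagonal of an n-cube of side s is s√n. Here 4.2·√25 = 21.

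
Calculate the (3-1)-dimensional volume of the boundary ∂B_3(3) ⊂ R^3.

|∂B_3(3)| = 4πr² = 4π·(3)² ≈ 113.097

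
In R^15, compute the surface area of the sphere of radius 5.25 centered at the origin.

The surface area of an n-ball is 2π^(n/2) r^(n-1) / Γ(n/2). For n=15, r=5.25: 6.91435e+10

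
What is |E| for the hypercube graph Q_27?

Number of 1-faces = C(27,1)·2^(27-1) = 27·67108864 = 1811939328.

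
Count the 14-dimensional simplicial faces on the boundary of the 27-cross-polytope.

Number of 14-faces = 2^(14+1) · C(27,14+1) = 32768 · 17383860 = 569634324480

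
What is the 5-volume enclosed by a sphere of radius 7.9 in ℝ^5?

Volume = π^{5/2}·(7.9)^5/Γ(7/2) ≈ 161970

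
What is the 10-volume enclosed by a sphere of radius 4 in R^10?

V = 131072·π^5/15 ≈ 2.67404e+06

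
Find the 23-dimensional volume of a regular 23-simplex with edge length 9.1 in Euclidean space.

V = (9.1^23 / 23!) · √((23+1) / 2^23) ≈ 0.000747684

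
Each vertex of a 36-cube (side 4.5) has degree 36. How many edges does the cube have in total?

The 36-cube has n·2^(n-1) = 36·2^35 = 36·34359738368 = 1236950581248 edges.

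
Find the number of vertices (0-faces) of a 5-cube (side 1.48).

An n-cube has C(n,k)·2^(n-k) k-faces. Here C(5,0)·2^5 = 1·32 = 32.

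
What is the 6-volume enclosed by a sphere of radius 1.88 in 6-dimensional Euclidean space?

V_6(1.88) = π^(6/2) · (1.88)^6 / Γ(6/2 + 1) ≈ 228.163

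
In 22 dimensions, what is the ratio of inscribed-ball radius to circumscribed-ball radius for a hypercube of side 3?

Ratio = (s/2)/(s√22/2) = 22^(-1/2) ≈ 0.213201.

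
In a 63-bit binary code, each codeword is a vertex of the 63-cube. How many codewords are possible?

Each vertex is a binary string of length 63, so there are 2^63 = 9223372036854775808.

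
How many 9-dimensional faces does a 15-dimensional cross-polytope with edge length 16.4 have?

An n-cross-polytope has 2^(k+1)·C(n,k+1) k-faces. Here 2^10·C(15,10) = 1024·3003 = 3075072.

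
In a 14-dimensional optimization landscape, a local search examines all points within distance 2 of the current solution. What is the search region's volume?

V = 1024·π^7/315 ≈ 9818.35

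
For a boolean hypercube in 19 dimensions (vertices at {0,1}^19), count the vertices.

An n-cube has 2^n vertices; for n = 19 that is 2^19 = 524288.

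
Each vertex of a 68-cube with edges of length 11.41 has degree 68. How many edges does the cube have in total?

Each of the 2^68 = 295147905179352825856 vertices has degree 68; total edges = 68·2^68/2 = 10035028776097996079104.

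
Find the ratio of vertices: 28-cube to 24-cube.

The 28-cube has 2^28 = 268435456 vertices. The 24-cube has 2^24 = 16777216 vertices. Ratio: 268435456/16777216 = 16.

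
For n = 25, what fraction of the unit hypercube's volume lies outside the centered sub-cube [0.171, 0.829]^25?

The inner cube has side 1-2·0.171 = 0.658 and volume (0.658)^25 ≈ 2.855e-05, so the shell holds 0.999971 of the volume.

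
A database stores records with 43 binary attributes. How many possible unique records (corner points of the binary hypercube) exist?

Each vertex is a binary string of length 43, so there are 2^43 = 8796093022208.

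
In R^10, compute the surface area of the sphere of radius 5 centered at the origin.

|∂B_10(5)| = 1953125·π^5/12 ≈ 4.98079e+07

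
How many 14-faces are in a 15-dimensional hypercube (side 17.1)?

An n-cube has C(n,k)·2^(n-k) k-faces. Here C(15,14)·2^1 = 15·2 = 30.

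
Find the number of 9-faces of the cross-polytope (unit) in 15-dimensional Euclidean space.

Number of 9-faces = 2^(9+1) · C(15,9+1) = 1024 · 3003 = 3075072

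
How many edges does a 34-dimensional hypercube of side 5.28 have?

Number of 1-faces = C(34,1)·2^(34-1) = 34·8589934592 = 292057776128.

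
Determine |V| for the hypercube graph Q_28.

Each vertex is a binary string of length 28, so there are 2^28 = 268435456.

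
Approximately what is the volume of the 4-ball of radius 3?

Volume = π^{4/2}·(3)^4/Γ(3) = 81·π^2/2 ≈ 399.719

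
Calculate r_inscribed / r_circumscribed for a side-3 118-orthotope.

Ratio = (s/2)/(s√118/2) = 118^(-1/2) ≈ 0.0920575.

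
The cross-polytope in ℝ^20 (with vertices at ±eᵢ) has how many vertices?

The vertices are ±e_1, ..., ±e_20, so there are 2·20 = 40.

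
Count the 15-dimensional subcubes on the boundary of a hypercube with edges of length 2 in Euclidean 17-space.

Choose 15 of 17 axes to span the face (C(17,15) = 136 ways), then fix each of the remaining 2 coordinates at one of its two extreme values (2^2 = 4 ways): 136·4 = 544.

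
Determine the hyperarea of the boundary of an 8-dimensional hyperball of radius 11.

S = n·V_n(r)/r = 8·V_8(11)/11 (volume-to-surface relation), giving 19487171·π^4/3 ≈ 6.32743e+08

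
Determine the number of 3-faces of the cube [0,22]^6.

Choose 3 of 6 axes to span the face (C(6,3) = 20 ways), then fix each of the remaining 3 coordinates at one of its two extreme values (2^3 = 8 ways): 20·8 = 160.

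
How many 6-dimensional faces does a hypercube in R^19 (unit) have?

Choose 6 of 19 axes to span the face (C(19,6) = 27132 ways), then fix each of the remaining 13 coordinates at one of its two extreme values (2^13 = 8192 ways): 27132·8192 = 222265344.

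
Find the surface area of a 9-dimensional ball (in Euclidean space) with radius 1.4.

|∂B_9(1.4)| ≈ 438.111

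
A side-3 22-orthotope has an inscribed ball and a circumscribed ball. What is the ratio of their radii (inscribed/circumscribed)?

r_in = 3/2 (half the side); r_out = 3√22/2 (half the diagonal). Ratio = 1/√22 ≈ 0.213201.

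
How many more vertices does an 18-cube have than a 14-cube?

The 18-cube has 2^18 = 262144 vertices. The 14-cube has 2^14 = 16384 vertices. Difference: 262144 - 16384 = 245760.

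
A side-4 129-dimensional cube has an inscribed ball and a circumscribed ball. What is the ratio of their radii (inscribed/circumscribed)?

For an n-cube of any side s, the inradius is s/2 and the circumradius is s√n/2, so the ratio is 1/√129 ≈ 0.0880451.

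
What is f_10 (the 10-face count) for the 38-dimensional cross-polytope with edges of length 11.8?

An n-cross-polytope has 2^(k+1)·C(n,k+1) k-faces. Here 2^11·C(38,11) = 2048·1203322288 = 2464404045824.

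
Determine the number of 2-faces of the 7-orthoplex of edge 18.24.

Number of 2-faces = 2^(2+1) · C(7,2+1) = 8 · 35 = 280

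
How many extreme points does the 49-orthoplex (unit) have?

An n-cross-polytope has 2n vertices; here n = 49, giving 98.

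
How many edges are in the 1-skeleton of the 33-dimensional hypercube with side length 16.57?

The 33-cube has n·2^(n-1) = 33·2^32 = 33·4294967296 = 141733920768 edges.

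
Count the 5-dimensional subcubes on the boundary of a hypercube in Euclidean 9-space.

f_5(9-cube) = (9 choose 5) · 2^4 = 2016.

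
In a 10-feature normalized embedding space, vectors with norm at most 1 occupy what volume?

The n-ball volume is π^(n/2)·r^n/Γ(n/2+1). With n=10, r=1: V = π^5/120 ≈ 2.55016.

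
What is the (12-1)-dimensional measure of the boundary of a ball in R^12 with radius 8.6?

|∂B_12(8.6)| ≈ 3.04952e+11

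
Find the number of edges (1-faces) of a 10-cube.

f_1(10-cube) = (10 choose 1) · 2^9 = 5120.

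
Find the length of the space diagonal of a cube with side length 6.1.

Diagonal = √3 · 6.1 ≈ 10.5655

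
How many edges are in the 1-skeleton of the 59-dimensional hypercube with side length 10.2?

Each of the 2^59 = 576460752303423488 vertices has degree 59; total edges = 59·2^59/2 = 17005592192950992896.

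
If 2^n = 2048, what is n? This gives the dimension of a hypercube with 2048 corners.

2^n = 2048 ⇒ n = log_2(2048) = 11.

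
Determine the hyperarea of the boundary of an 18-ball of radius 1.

S = n·V_n(r)/r = 18·V_18(1)/1 (volume-to-surface relation), giving π^9/20160 ≈ 1.47863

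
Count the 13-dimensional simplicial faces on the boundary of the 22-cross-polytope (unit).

An n-cross-polytope has 2^(k+1)·C(n,k+1) k-faces. Here 2^14·C(22,14) = 16384·319770 = 5239111680.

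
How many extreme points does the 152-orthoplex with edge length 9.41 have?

The 152-dimensional cross-polytope has 2n = 2·152 = 304 vertices.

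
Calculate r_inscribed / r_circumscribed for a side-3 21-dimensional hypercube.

r_in = 3/2 (half the side); r_out = 3√21/2 (half the diagonal). Ratio = 1/√21 ≈ 0.218218.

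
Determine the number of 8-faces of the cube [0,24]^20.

f_8(20-cube) = (20 choose 8) · 2^12 = 515973120.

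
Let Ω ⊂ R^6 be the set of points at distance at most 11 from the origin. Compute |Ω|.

V = 1771561·π^3/6 ≈ 9.15492e+06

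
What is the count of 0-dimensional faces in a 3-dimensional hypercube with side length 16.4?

Choose 0 of 3 axes to span the face (C(3,0) = 1 way), then fix each of the remaining 3 coordinates at one of its two extreme values (2^3 = 8 ways): 1·8 = 8.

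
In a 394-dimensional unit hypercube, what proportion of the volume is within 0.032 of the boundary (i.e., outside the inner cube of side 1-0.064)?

1 - (1 - 2·0.032)^394 = 1 - 0.936^394 ≈ 1 - 4.816e-12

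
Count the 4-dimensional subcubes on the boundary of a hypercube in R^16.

Number of 4-faces = C(16,4) · 2^(16-4) = 1820 · 4096 = 7454720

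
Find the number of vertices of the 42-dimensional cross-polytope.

The 42-dimensional cross-polytope has 2n = 2·42 = 84 vertices.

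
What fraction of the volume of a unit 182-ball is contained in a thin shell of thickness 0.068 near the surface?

V(inner)/V(outer) = ((1-0.068)/1)^182 ≈ 2.715e-06, so the shell fraction is 0.9999972855.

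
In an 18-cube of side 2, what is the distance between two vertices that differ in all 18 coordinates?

Diagonal = √18 · 2 ≈ 8.48528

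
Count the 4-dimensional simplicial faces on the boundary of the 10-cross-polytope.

f_4(10-orthoplex) = 2^5 · (10 choose 5) = 8064.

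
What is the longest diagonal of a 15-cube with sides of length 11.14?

d = √(11.14² + 11.14² + ... + 11.14²) [15 terms] = √(15·11.14²) = 11.14√15 ≈ 43.145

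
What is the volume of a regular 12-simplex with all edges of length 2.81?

Volume = 2.81^12 · √(13/2^12) / 12! ≈ 2.85056e-05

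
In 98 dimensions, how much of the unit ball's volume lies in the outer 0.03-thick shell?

Shell fraction = 1 - (1-0.03)^98 ≈ 0.949461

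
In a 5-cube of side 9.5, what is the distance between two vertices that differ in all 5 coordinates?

||(9.5,9.5,...,9.5)|| = √(5)·9.5 ≈ 21.2426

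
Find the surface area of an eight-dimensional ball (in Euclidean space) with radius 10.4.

The surface area of an n-ball is 2π^(n/2) r^(n-1) / Γ(n/2). For n=8, r=10.4: 4.27279e+08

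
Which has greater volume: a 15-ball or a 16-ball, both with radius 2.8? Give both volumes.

V_15(2.8) ≈ 1.94447e+06. V_16(2.8) ≈ 3.35898e+06. The 16-ball is larger.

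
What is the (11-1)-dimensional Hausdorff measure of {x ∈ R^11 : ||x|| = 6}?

S = n·V_n(r)/r = 11·V_11(6)/6 (volume-to-surface relation), giving 143327232·π^5/35 ≈ 1.25317e+09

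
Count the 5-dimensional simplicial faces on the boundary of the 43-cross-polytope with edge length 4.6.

An n-cross-polytope has 2^(k+1)·C(n,k+1) k-faces. Here 2^6·C(43,6) = 64·6096454 = 390173056.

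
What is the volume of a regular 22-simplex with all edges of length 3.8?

Volume = 3.8^22 · √(23/2^22) / 22! ≈ 1.18579e-11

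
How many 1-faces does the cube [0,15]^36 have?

An n-cube has n·2^(n-1) edges. With n = 36: 36·34359738368 = 1236950581248.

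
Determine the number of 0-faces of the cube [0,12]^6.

An n-cube has C(n,k)·2^(n-k) k-faces. Here C(6,0)·2^6 = 1·64 = 64.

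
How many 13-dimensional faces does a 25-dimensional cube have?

An n-cube has C(n,k)·2^(n-k) k-faces. Here C(25,13)·2^12 = 5200300·4096 = 21300428800.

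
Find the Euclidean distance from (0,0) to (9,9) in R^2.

d = √(9² + 9² + ... + 9²) [2 terms] = √(2·9²) = 9√2 ≈ 12.7279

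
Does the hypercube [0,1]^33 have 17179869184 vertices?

False. The 33-cube has 2^33 = 8589934592 vertices.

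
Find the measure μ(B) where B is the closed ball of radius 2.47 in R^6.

V_6(2.47) = π^(6/2) · (2.47)^6 / Γ(6/2 + 1) ≈ 1173.49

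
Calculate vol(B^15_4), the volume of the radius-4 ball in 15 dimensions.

Volume = π^{15/2}·(4)^15/Γ(17/2) = 274877906944·π^7/2027025 ≈ 4.09572e+08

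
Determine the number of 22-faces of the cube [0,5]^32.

f_22(32-cube) = (32 choose 22) · 2^10 = 66060533760.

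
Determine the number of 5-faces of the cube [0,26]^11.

Choose 5 of 11 axes to span the face (C(11,5) = 462 ways), then fix each of the remaining 6 coordinates at one of its two extreme values (2^6 = 64 ways): 462·64 = 29568.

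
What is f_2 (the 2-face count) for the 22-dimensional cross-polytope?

f_2(22-orthoplex) = 2^3 · (22 choose 3) = 12320.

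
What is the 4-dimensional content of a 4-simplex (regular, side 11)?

For a regular n-simplex with edge a, V = (a^n / n!)·√((n+1)/2^n). With a=11, n=4: V ≈ 341.024.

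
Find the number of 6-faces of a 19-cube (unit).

Number of 6-faces = C(19,6) · 2^(19-6) = 27132 · 8192 = 222265344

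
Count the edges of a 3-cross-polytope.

f_1(3-orthoplex) = 2^2 · (3 choose 2) = 12.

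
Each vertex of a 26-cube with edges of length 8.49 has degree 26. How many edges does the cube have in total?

The 26-cube has n·2^(n-1) = 26·2^25 = 26·33554432 = 872415232 edges.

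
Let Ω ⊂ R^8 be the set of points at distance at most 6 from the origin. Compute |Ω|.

V_8(6) = π^(8/2) · (6)^8 / Γ(8/2 + 1) = 69984·π^4 ≈ 6.81708e+06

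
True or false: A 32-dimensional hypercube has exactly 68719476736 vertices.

False. The 32-cube has 2^32 = 4294967296 vertices.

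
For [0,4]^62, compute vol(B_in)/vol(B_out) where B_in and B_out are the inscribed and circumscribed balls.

The radii are 4/2 and 4√62/2, so the volume ratio is (1/√62)^62 = 62^{-62/2} ≈ 2.72808e-56.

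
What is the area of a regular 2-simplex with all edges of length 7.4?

Area = (√3/4) · 7.4² = 23.7118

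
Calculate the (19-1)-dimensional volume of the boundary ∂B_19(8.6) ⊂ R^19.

S = n·V_n(r)/r = 19·V_19(8.6)/8.6 (volume-to-surface relation), giving 5.86561e+16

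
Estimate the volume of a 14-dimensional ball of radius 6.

The n-ball volume is π^(n/2)·r^n/Γ(n/2+1). With n=14, r=6: V = 544195584·π^7/35 ≈ 4.69609e+10.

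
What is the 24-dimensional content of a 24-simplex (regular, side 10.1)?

Volume = 10.1^24 · √(25/2^24) / 24! ≈ 0.00249814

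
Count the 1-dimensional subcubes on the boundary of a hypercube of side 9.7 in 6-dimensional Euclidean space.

Choose 1 of 6 axes to span the face (C(6,1) = 6 ways), then fix each of the remaining 5 coordinates at one of its two extreme values (2^5 = 32 ways): 6·32 = 192.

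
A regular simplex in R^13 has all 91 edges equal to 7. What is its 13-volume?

For a regular n-simplex with edge a, V = (a^n / n!)·√((n+1)/2^n). With a=7, n=13: V ≈ 0.643225.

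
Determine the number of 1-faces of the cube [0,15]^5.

f_1(5-cube) = (5 choose 1) · 2^4 = 80.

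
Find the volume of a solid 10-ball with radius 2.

V_10(2) = π^(10/2) · (2)^10 / Γ(10/2 + 1) = 128·π^5/15 ≈ 2611.37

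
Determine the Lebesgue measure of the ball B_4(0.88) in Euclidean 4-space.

The n-ball volume is π^(n/2)·r^n/Γ(n/2+1). With n=4, r=0.88: V ≈ 2.95938.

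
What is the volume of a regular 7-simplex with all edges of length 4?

V_7 = √(8) · 4^7 / (7! · 2^(7/2)) ≈ 0.812698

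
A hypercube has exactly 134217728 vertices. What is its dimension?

Since 2^n = 134217728, we have n = 27.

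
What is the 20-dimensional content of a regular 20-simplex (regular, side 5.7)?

Volume = 5.7^20 · √(21/2^20) / 20! ≈ 2.41092e-06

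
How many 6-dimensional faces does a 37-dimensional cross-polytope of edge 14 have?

An n-cross-polytope has 2^(k+1)·C(n,k+1) k-faces. Here 2^7·C(37,7) = 128·10295472 = 1317820416.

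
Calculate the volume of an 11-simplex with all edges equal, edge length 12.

V_11 = √(12) · 12^11 / (11! · 2^(11/2)) ≈ 1424.83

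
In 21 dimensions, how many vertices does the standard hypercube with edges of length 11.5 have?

The 21-cube has 2^21 = 2097152 vertices.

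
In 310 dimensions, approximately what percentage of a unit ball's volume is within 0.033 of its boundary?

1 - (1-0.033)^310 ≈ 0.99997 ≈ 99.996965%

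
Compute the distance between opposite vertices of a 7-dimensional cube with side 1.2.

Diagonal = √7 · 1.2 ≈ 3.1749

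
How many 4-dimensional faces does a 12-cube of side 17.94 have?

Choose 4 of 12 axes to span the face (C(12,4) = 495 ways), then fix each of the remaining 8 coordinates at one of its two extreme values (2^8 = 256 ways): 495·256 = 126720.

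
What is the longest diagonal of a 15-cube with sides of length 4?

Diagonal = √15 · 4 ≈ 15.4919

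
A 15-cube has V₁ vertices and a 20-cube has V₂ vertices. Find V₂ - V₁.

V₁ = 2^15 = 32768. V₂ = 2^20 = 1048576. V₂ - V₁ = 1015808.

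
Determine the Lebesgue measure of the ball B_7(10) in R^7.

The n-ball volume is π^(n/2)·r^n/Γ(n/2+1). With n=7, r=10: V = 32000000·π^3/21 ≈ 4.72477e+07.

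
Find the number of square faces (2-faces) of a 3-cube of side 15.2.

f_2(3-cube) = (3 choose 2) · 2^1 = 6.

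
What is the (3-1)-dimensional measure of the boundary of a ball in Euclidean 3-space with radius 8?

|∂B_3(8)| = 4πr² = 4π·(8)² ≈ 804.248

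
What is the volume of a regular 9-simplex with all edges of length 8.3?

For a regular n-simplex with edge a, V = (a^n / n!)·√((n+1)/2^n). With a=8.3, n=9: V ≈ 71.9954.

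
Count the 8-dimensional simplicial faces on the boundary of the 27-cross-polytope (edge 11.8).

An n-cross-polytope has 2^(k+1)·C(n,k+1) k-faces. Here 2^9·C(27,9) = 512·4686825 = 2399654400.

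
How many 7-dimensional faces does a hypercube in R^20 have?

An n-cube has C(n,k)·2^(n-k) k-faces. Here C(20,7)·2^13 = 77520·8192 = 635043840.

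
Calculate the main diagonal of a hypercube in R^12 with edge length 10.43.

The space diagonal of an n-cube of side s is s√n. Here 10.43·√12 ≈ 36.1306.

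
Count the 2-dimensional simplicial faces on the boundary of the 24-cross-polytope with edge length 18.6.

Number of 2-faces = 2^(2+1) · C(24,2+1) = 8 · 2024 = 16192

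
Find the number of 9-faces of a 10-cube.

Choose 9 of 10 axes to span the face (C(10,9) = 10 ways), then fix each of the remaining 1 coordinate at one of its two extreme values (2^1 = 2 ways): 10·2 = 20.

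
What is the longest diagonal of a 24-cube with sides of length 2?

Diagonal = √24 · 2 ≈ 9.79796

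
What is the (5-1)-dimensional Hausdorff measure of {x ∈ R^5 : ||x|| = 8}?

The surface area of an n-ball is 2π^(n/2) r^(n-1) / Γ(n/2). For n=5, r=8: 32768·π^2/3 ≈ 107802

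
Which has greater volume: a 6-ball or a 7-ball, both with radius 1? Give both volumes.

V_6(1) ≈ 5.16771. V_7(1) ≈ 4.72477. The 6-ball is larger.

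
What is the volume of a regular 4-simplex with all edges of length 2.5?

V = (2.5^4 / 4!) · √((4+1) / 2^4) ≈ 0.909858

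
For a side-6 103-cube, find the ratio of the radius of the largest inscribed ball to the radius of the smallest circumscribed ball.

For an n-cube of any side s, the inradius is s/2 and the circumradius is s√n/2, so the ratio is 1/√103 ≈ 0.0985329.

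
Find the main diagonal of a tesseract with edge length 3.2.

Diagonal = √4 · 3.2 = 6.4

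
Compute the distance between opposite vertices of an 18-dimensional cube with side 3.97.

Diagonal = √18 · 3.97 ≈ 16.8433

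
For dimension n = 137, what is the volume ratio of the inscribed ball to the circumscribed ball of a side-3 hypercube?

V_in / V_out = (r_in/r_out)^137 = (1/√137)^137 = 137^(-137/2) ≈ 4.31163e-147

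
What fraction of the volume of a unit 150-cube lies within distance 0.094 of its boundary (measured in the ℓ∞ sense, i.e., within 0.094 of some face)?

Shell fraction = 1 - (1-0.188)^150 ≈ 1 - 2.713e-14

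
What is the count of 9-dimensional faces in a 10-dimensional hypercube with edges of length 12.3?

f_9(10-cube) = (10 choose 9) · 2^1 = 20.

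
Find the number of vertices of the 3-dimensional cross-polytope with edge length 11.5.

The vertices are ±e_1, ..., ±e_3, so there are 2·3 = 6.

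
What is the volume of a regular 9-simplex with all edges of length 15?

Volume = 15^9 · √(10/2^9) / 9! ≈ 14805.5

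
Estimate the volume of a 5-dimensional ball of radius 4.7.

The n-ball volume is π^(n/2)·r^n/Γ(n/2+1). With n=5, r=4.7: V ≈ 12072.2.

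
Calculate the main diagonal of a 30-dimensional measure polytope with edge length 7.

d = √(7² + 7² + ... + 7²) [30 terms] = √(30·7²) = 7√30 ≈ 38.3406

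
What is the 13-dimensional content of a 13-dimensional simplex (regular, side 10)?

Volume = 10^13 · √(14/2^13) / 13! ≈ 66.3879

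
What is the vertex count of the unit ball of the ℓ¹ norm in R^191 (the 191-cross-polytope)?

The vertices are ±e_1, ..., ±e_191, so there are 2·191 = 382.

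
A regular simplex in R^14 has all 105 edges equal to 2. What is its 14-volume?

V = (2^14 / 14!) · √((14+1) / 2^14) ≈ 5.68653e-09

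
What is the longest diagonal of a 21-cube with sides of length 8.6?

Diagonal = √21 · 8.6 ≈ 39.4102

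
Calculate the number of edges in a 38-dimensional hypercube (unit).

Each of the 2^38 = 274877906944 vertices has degree 38; total edges = 38·2^38/2 = 5222680231936.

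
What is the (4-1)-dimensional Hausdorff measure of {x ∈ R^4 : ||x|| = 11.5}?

S_4(11.5) = 2·π^(4/2)·(11.5)^3 / Γ(4/2) = 12167·π^2/4 ≈ 30020.9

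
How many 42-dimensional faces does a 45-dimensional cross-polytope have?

Number of 42-faces = 2^(42+1) · C(45,42+1) = 8796093022208 · 990 = 8708132091985920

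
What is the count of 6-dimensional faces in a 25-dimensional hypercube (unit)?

An n-cube has C(n,k)·2^(n-k) k-faces. Here C(25,6)·2^19 = 177100·524288 = 92851404800.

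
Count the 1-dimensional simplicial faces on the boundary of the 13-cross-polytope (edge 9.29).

An n-cross-polytope has 2^(k+1)·C(n,k+1) k-faces. Here 2^2·C(13,2) = 4·78 = 312.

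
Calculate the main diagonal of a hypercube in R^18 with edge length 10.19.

||(10.19,10.19,...,10.19)|| = √(18)·10.19 ≈ 43.2325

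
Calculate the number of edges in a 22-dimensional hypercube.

An n-cube has n·2^(n-1) edges. With n = 22: 22·2097152 = 46137344.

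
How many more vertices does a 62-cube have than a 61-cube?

The 62-cube has 2^62 = 4611686018427387904 vertices. The 61-cube has 2^61 = 2305843009213693952 vertices. Difference: 4611686018427387904 - 2305843009213693952 = 2305843009213693952.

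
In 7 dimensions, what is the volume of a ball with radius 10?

Volume = π^{7/2}·(10)^7/Γ(9/2) = 32000000·π^3/21 ≈ 4.72477e+07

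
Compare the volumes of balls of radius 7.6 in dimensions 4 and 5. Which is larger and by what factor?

V_4(7.6) ≈ 16463.6, V_5(7.6) ≈ 133465. The 5-ball is larger by a factor of 8.107.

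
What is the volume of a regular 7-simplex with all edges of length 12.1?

For a regular n-simplex with edge a, V = (a^n / n!)·√((n+1)/2^n). With a=12.1, n=7: V ≈ 1883.68.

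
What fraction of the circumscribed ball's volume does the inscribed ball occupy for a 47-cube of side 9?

V_in / V_out = (r_in/r_out)^47 = (1/√47)^47 = 47^(-47/2) ≈ 5.07809e-40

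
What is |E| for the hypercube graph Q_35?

Number of 1-faces = C(35,1)·2^(35-1) = 35·17179869184 = 601295421440.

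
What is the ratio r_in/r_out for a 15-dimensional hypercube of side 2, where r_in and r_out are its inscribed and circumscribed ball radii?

r_in / r_out = (2/2) / (2√15/2) = 1/√15 ≈ 0.258199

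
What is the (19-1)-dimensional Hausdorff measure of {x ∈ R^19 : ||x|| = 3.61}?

S = n·V_n(r)/r = 19·V_19(3.61)/3.61 (volume-to-surface relation), giving 9.6044e+09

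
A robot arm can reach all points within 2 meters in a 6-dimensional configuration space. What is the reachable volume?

V = 32·π^3/3 ≈ 330.734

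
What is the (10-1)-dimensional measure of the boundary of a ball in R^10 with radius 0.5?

|∂B_10(0.5)| = π^5/6144 ≈ 0.0498079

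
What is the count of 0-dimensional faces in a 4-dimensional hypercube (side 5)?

Number of 0-faces = C(4,0) · 2^(4-0) = 1 · 16 = 16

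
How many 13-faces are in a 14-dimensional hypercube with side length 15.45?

Choose 13 of 14 axes to span the face (C(14,13) = 14 ways), then fix each of the remaining 1 coordinate at one of its two extreme values (2^1 = 2 ways): 14·2 = 28.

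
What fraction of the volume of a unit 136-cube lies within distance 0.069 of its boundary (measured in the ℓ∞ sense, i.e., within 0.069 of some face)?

The inner cube has side 1-2·0.069 = 0.862 and volume (0.862)^136 ≈ 1.694e-09, so the shell holds 0.9999999983 of the volume.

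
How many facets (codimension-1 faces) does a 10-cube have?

Number of 9-faces = C(10,9) · 2^(10-9) = 10 · 2 = 20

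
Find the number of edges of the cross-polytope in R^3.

f_1(3-orthoplex) = 2^2 · (3 choose 2) = 12.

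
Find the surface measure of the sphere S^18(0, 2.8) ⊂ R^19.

The surface area of an n-ball is 2π^(n/2) r^(n-1) / Γ(n/2). For n=19, r=2.8: 9.91255e+07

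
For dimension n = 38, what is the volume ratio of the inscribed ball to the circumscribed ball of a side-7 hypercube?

V_in / V_out = (r_in/r_out)^38 = (1/√38)^38 = 38^(-38/2) ≈ 9.64077e-31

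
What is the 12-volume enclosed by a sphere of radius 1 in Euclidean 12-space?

Volume = π^{12/2}·(1)^12/Γ(7) = π^6/720 ≈ 1.33526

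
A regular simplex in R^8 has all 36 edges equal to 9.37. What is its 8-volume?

For a regular n-simplex with edge a, V = (a^n / n!)·√((n+1)/2^n). With a=9.37, n=8: V ≈ 276.311.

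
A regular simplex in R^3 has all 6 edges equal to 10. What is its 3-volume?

Volume = (√2/12) · 10³ = 117.851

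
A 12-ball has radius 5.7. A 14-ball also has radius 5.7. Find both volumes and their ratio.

V_12(5.7) ≈ 1.5706e+09. V_14(5.7) ≈ 2.29016e+10. Ratio V_12/V_14 ≈ 0.06858.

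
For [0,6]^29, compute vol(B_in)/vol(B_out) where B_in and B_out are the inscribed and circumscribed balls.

V_in / V_out = (r_in/r_out)^29 = (1/√29)^29 = 29^(-29/2) ≈ 6.24064e-22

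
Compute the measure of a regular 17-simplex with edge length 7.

V_17 = √(18) · 7^17 / (17! · 2^(17/2)) ≈ 0.00766442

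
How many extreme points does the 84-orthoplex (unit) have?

An n-cross-polytope has 2n vertices; here n = 84, giving 168.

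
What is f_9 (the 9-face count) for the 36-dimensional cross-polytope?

Number of 9-faces = 2^(9+1) · C(36,9+1) = 1024 · 254186856 = 260287340544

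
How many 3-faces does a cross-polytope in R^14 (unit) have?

An n-cross-polytope has 2^(k+1)·C(n,k+1) k-faces. Here 2^4·C(14,4) = 16·1001 = 16016.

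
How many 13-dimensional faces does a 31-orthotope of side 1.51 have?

f_13(31-cube) = (31 choose 13) · 2^18 = 54068006092800.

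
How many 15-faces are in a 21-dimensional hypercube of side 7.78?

Choose 15 of 21 axes to span the face (C(21,15) = 54264 ways), then fix each of the remaining 6 coordinates at one of its two extreme values (2^6 = 64 ways): 54264·64 = 3472896.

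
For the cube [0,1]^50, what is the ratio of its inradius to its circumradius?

r_in = 1/2 (half the side); r_out = 1√50/2 (half the diagonal). Ratio = 1/√50 ≈ 0.141421.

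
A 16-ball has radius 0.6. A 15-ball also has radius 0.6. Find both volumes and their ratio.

V_16(0.6) ≈ 6.63894e-05. V_15(0.6) ≈ 0.000179349. Ratio V_16/V_15 ≈ 0.3702.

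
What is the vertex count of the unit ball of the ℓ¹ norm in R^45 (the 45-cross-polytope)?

The vertices are ±e_1, ..., ±e_45, so there are 2·45 = 90.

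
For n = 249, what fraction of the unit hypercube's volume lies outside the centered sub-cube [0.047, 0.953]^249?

The inner cube has side 1-2·0.047 = 0.906 and volume (0.906)^249 ≈ 2.113e-11, so the shell holds 1 - 2.113e-11 of the volume.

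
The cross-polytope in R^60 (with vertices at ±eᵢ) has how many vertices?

An n-cross-polytope has 2n vertices; here n = 60, giving 120.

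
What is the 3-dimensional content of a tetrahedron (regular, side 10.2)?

Volume = (√2/12) · 10.2³ = 125.065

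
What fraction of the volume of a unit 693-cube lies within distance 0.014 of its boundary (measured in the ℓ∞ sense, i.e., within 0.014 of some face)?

1 - (1 - 2·0.014)^693 = 1 - 0.972^693 ≈ 0.9999999972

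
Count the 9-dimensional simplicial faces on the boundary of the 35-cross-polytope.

Each 9-face is the convex hull of 10 vertices, one chosen as ±e_i from each of 10 distinct axes: 2^10·C(35,10) = 187985301504.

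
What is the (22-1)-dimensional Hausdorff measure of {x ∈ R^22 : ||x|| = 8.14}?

The surface area of an n-ball is 2π^(n/2) r^(n-1) / Γ(n/2). For n=22, r=8.14: 2.15292e+18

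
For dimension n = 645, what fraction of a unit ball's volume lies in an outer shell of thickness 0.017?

1 - (1-0.017)^645 ≈ 0.999984 ≈ 99.998426%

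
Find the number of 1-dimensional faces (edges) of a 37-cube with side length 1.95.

The 37-cube has n·2^(n-1) = 37·2^36 = 37·68719476736 = 2542620639232 edges.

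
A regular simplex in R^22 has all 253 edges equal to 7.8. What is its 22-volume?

For a regular n-simplex with edge a, V = (a^n / n!)·√((n+1)/2^n). With a=7.8, n=22: V ≈ 8.80742e-05.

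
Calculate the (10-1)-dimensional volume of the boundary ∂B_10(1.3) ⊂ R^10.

S_10(1.3) = 2·π^(10/2)·(1.3)^9 / Γ(10/2) ≈ 270.432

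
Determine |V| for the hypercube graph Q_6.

Each vertex is a binary string of length 6, so there are 2^6 = 64.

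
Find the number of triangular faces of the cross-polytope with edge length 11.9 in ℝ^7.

An n-cross-polytope has 2^(k+1)·C(n,k+1) k-faces. Here 2^3·C(7,3) = 8·35 = 280.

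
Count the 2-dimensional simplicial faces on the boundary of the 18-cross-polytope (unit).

f_2(18-orthoplex) = 2^3 · (18 choose 3) = 6528.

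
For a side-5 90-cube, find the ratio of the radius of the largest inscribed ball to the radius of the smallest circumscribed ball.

r_in / r_out = (5/2) / (5√90/2) = 1/√90 ≈ 0.105409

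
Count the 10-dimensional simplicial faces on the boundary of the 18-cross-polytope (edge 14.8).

An n-cross-polytope has 2^(k+1)·C(n,k+1) k-faces. Here 2^11·C(18,11) = 2048·31824 = 65175552.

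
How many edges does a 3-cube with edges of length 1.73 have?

An n-cube has n·2^(n-1) edges. With n = 3: 3·4 = 12.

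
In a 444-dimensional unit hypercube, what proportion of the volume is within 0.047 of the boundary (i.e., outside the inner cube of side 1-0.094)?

The inner cube has side 1-2·0.047 = 0.906 and volume (0.906)^444 ≈ 9.224e-20, so the shell holds 1 - 9.224e-20 of the volume.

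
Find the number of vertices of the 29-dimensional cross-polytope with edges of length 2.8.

Number of vertices = 2n = 58.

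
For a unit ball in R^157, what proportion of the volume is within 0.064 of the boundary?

1 - (1-0.064)^157 ≈ 0.999969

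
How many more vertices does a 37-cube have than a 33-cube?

The 37-cube has 2^37 = 137438953472 vertices. The 33-cube has 2^33 = 8589934592 vertices. Difference: 137438953472 - 8589934592 = 128849018880.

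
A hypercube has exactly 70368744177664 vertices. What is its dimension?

2^n = 70368744177664 ⇒ n = log_2(70368744177664) = 46.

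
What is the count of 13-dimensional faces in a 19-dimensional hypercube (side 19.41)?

Choose 13 of 19 axes to span the face (C(19,13) = 27132 ways), then fix each of the remaining 6 coordinates at one of its two extreme values (2^6 = 64 ways): 27132·64 = 1736448.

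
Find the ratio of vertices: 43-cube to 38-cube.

The 43-cube has 2^43 = 8796093022208 vertices. The 38-cube has 2^38 = 274877906944 vertices. Ratio: 8796093022208/274877906944 = 32.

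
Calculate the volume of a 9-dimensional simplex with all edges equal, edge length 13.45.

For a regular n-simplex with edge a, V = (a^n / n!)·√((n+1)/2^n). With a=13.45, n=9: V ≈ 5547.57.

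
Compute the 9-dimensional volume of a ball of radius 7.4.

Volume = π^{9/2}·(7.4)^9/Γ(11/2) ≈ 2.19484e+08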